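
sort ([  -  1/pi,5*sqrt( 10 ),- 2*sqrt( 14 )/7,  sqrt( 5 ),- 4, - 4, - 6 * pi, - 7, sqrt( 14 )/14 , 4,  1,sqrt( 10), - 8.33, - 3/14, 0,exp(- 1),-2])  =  [-6*pi, - 8.33, - 7,-4, - 4 , - 2, - 2*sqrt(14 )/7,  -  1/pi, - 3/14, 0, sqrt ( 14) /14, exp ( - 1),1,sqrt( 5),sqrt( 10),4,5*sqrt(10 ) ] 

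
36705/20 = 1835 +1/4 = 1835.25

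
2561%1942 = 619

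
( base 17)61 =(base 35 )2X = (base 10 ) 103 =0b1100111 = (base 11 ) 94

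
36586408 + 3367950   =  39954358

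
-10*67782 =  - 677820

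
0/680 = 0  =  0.00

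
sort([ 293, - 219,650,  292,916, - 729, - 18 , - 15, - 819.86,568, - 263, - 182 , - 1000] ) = [ - 1000,-819.86, - 729, - 263 , - 219,- 182, - 18, - 15,292, 293,568,  650,  916] 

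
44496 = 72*618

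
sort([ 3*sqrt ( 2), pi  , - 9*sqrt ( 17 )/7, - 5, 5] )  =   [ - 9 * sqrt (17) /7, - 5, pi,3*sqrt ( 2), 5]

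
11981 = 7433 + 4548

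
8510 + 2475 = 10985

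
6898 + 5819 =12717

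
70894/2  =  35447=35447.00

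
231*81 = 18711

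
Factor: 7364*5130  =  37777320 = 2^3*3^3*5^1*7^1 * 19^1*263^1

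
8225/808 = 10 + 145/808 =10.18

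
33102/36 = 1839/2= 919.50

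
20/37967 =20/37967  =  0.00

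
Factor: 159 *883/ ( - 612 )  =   - 46799/204 = - 2^( - 2) * 3^( - 1)*17^(-1)*53^1*883^1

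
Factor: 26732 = 2^2*41^1 * 163^1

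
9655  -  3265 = 6390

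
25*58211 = 1455275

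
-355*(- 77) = 27335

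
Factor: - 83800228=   -  2^2*41^1*227^1* 2251^1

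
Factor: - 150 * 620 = -2^3*3^1*5^3*31^1 = -93000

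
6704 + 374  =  7078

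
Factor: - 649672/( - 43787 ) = 2^3*17^2* 281^1 * 43787^(- 1)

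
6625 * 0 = 0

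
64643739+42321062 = 106964801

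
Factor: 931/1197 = 7/9 = 3^( - 2)*7^1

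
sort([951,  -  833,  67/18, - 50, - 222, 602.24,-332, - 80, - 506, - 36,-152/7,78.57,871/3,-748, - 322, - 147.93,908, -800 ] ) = [ - 833, - 800, - 748, - 506, - 332, - 322, - 222 , - 147.93, - 80, - 50 , - 36, - 152/7,67/18,78.57 , 871/3 , 602.24,908 , 951 ]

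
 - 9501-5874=-15375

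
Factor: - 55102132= - 2^2* 13775533^1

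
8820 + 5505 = 14325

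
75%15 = 0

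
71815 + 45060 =116875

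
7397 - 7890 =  - 493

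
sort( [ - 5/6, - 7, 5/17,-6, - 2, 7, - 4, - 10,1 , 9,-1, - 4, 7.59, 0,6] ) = [ - 10, - 7,  -  6, - 4, - 4, - 2, - 1, - 5/6 , 0, 5/17, 1,  6,7, 7.59 , 9]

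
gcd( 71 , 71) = 71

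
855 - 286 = 569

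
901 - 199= 702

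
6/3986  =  3/1993 =0.00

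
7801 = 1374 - - 6427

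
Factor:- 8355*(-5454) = 45568170  =  2^1*3^4*5^1*101^1*557^1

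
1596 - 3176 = -1580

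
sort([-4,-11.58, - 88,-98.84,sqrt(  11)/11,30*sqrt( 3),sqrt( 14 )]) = [-98.84, -88,-11.58,  -  4,sqrt(11)/11,sqrt(14 ),30*sqrt(3 )] 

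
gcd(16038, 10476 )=54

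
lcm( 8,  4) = 8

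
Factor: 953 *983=936799 = 953^1*983^1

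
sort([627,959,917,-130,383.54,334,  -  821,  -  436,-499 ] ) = [ - 821, - 499, - 436, - 130, 334,383.54,627, 917,959]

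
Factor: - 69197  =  - 69197^1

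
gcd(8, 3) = 1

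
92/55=1 + 37/55 = 1.67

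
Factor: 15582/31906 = 3^1*7^1*43^( - 1) = 21/43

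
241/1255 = 241/1255 = 0.19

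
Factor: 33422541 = 3^1 * 359^1*31033^1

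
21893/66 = 331 + 47/66 = 331.71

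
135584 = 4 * 33896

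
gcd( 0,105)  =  105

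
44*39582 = 1741608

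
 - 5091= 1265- 6356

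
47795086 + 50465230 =98260316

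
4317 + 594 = 4911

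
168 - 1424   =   - 1256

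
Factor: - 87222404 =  - 2^2 * 43^1 * 179^1 * 2833^1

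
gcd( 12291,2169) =723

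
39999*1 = 39999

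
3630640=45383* 80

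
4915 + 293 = 5208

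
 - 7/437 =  - 7/437 =- 0.02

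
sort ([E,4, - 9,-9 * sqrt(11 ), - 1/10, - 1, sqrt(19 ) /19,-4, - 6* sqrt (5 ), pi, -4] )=[-9*sqrt( 11 ), - 6*sqrt( 5 ), - 9,-4, - 4, - 1,-1/10, sqrt( 19 ) /19, E  ,  pi,4 ]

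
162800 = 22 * 7400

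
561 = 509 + 52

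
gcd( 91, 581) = 7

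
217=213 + 4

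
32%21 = 11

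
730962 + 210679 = 941641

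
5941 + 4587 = 10528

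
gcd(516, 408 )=12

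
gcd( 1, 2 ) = 1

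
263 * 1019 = 267997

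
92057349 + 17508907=109566256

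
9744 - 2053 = 7691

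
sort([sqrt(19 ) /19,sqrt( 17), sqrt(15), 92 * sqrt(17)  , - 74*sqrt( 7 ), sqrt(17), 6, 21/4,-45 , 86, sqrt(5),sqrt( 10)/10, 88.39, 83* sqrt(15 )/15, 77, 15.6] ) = [ -74*sqrt(7 ), - 45,sqrt( 19) /19 , sqrt(10)/10  ,  sqrt( 5),sqrt(15), sqrt(17) , sqrt( 17), 21/4, 6,15.6, 83*sqrt( 15 ) /15,77, 86,  88.39, 92*sqrt( 17 )]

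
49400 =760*65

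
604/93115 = 604/93115= 0.01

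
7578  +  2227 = 9805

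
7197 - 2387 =4810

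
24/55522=12/27761 =0.00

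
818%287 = 244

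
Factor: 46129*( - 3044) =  - 2^2 *163^1*283^1*761^1 =- 140416676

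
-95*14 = - 1330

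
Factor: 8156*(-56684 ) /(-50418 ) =2^3*3^( - 2)*37^1*383^1*2039^1*2801^(-1) = 231157352/25209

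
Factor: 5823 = 3^2 * 647^1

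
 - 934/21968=  -  1 +10517/10984 =- 0.04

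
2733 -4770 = - 2037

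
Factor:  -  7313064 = -2^3*3^1* 11^1*27701^1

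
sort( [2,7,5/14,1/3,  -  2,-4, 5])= [-4, - 2 , 1/3, 5/14,2,5,7] 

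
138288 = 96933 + 41355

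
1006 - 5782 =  - 4776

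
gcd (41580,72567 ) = 99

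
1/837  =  1/837 = 0.00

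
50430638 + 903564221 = 953994859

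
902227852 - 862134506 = 40093346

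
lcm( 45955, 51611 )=3354715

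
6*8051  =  48306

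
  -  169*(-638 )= 107822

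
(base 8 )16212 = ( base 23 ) DIF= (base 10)7306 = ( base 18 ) 149g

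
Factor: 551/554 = 2^( - 1 ) *19^1*29^1*277^( - 1)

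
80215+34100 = 114315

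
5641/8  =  705 + 1/8 = 705.12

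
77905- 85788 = -7883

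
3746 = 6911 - 3165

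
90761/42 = 90761/42 = 2160.98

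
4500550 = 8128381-3627831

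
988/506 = 1 + 241/253 = 1.95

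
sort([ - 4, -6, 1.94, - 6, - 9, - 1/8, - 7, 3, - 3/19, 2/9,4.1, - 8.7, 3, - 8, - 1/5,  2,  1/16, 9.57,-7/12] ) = [ - 9, - 8.7 , - 8, - 7, - 6, - 6, -4, - 7/12, - 1/5, - 3/19, - 1/8,1/16, 2/9, 1.94, 2 , 3, 3,4.1, 9.57 ]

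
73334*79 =5793386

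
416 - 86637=-86221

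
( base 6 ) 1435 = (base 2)101111111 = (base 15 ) 1a8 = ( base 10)383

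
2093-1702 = 391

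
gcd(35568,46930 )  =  494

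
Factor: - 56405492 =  - 2^2*11^1*13^1*31^1*3181^1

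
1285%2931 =1285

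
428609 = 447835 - 19226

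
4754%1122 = 266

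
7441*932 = 6935012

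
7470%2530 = 2410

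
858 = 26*33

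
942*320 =301440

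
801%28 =17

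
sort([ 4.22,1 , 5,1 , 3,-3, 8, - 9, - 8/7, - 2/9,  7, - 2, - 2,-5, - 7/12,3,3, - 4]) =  [ - 9, - 5,  -  4, - 3, - 2, - 2,-8/7, - 7/12,- 2/9, 1, 1, 3, 3,3, 4.22, 5 , 7,8] 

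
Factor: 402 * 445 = 178890  =  2^1*3^1*5^1 * 67^1*89^1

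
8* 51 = 408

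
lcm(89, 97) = 8633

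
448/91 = 64/13 = 4.92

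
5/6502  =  5/6502 =0.00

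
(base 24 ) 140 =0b1010100000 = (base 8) 1240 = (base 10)672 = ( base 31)ll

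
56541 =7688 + 48853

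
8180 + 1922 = 10102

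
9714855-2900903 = 6813952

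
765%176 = 61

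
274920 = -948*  ( - 290)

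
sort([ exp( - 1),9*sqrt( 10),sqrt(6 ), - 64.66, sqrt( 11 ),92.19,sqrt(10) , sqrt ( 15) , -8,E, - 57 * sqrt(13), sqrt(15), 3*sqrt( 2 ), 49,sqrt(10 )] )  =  [ - 57*sqrt( 13 )  , - 64.66,- 8 , exp (-1 ),sqrt( 6), E , sqrt(10 ),sqrt(10), sqrt ( 11 ),sqrt(15 ), sqrt( 15), 3*sqrt( 2 ),9 * sqrt(10 ),49, 92.19 ]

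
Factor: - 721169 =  - 721169^1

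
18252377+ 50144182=68396559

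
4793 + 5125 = 9918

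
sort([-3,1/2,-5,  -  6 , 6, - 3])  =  [ - 6, - 5, - 3,-3, 1/2,6 ]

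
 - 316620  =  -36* 8795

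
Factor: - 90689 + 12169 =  - 78520  =  - 2^3*5^1*13^1 * 151^1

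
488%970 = 488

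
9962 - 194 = 9768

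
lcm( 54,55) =2970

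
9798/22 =4899/11 = 445.36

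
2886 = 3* 962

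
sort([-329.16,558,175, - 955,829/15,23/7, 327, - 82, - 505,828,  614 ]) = [ - 955, - 505, - 329.16, - 82,23/7, 829/15,175,327,558,614, 828 ]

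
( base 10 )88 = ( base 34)2K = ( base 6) 224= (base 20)48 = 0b1011000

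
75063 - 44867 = 30196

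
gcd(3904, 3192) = 8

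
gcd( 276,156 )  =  12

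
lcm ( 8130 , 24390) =24390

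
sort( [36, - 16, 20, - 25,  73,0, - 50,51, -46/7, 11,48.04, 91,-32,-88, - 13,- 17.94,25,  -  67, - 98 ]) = [ - 98 , - 88 ,-67,-50, - 32, - 25, - 17.94, - 16,- 13, - 46/7, 0, 11, 20,25,36,48.04,51,73, 91]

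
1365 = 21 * 65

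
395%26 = 5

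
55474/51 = 55474/51 = 1087.73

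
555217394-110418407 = 444798987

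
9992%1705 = 1467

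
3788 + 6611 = 10399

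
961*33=31713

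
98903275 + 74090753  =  172994028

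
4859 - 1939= 2920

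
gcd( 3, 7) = 1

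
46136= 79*584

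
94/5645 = 94/5645 = 0.02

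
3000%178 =152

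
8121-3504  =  4617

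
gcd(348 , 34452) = 348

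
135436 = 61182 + 74254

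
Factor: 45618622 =2^1 * 7^1*211^1*15443^1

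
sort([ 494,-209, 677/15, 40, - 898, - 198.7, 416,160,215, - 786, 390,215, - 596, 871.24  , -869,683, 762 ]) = [ - 898, - 869,-786, - 596, - 209, - 198.7,40 , 677/15, 160, 215,215, 390,416, 494, 683,762, 871.24]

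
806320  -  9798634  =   - 8992314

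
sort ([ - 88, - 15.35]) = [-88 , -15.35]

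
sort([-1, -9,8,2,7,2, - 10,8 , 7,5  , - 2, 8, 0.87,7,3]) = [ - 10, - 9, - 2, - 1, 0.87 , 2,2, 3,5,7,7,7,8, 8 , 8]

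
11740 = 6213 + 5527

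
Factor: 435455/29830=2^( - 1)*17^1*19^( - 1 )*47^1*109^1*157^( - 1) = 87091/5966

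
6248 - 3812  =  2436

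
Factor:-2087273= - 23^1 * 151^1*601^1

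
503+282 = 785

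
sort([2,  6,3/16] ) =[3/16,2,6] 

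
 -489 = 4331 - 4820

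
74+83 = 157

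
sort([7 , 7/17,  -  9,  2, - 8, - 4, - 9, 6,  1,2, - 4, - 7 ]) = [ - 9, - 9, - 8,- 7, -4, - 4, 7/17, 1,2 , 2,  6, 7] 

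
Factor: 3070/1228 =2^( - 1)*5^1 =5/2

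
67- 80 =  - 13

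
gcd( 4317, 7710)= 3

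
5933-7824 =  - 1891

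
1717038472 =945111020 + 771927452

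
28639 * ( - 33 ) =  - 945087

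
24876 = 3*8292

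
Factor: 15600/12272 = 3^1*5^2 * 59^( - 1) = 75/59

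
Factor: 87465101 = 6563^1*13327^1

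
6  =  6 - 0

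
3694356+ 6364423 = 10058779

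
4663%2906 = 1757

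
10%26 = 10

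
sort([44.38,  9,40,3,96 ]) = [ 3,9,40,44.38, 96]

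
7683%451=16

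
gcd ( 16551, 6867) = 9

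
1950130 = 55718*35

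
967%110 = 87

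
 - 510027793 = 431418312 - 941446105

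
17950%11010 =6940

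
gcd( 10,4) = 2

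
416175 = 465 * 895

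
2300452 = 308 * 7469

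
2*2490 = 4980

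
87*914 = 79518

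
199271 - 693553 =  - 494282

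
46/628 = 23/314 = 0.07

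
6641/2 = 6641/2 = 3320.50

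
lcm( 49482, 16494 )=49482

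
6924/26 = 3462/13 = 266.31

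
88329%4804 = 1857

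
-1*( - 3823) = 3823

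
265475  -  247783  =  17692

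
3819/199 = 3819/199 = 19.19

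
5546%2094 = 1358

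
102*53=5406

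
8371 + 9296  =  17667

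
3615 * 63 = 227745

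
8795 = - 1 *( - 8795 ) 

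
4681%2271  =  139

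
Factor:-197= - 197^1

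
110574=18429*6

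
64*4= 256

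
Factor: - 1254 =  - 2^1*3^1*11^1*19^1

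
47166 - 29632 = 17534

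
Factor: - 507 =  - 3^1*13^2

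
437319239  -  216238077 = 221081162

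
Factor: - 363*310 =-112530 = - 2^1*3^1*5^1*11^2 * 31^1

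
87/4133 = 87/4133 = 0.02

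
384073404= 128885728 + 255187676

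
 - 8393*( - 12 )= 100716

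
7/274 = 7/274=0.03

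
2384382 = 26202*91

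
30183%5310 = 3633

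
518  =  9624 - 9106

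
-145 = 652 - 797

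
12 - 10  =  2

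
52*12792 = 665184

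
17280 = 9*1920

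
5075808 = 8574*592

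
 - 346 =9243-9589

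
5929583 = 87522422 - 81592839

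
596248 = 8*74531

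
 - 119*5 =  - 595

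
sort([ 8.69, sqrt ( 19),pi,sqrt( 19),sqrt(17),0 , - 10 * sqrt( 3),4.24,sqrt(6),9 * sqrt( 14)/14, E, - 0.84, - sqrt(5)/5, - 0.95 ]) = [ - 10*sqrt(3), - 0.95,-0.84, - sqrt (5) /5,0 , 9*sqrt(14 )/14,sqrt(6) , E,pi, sqrt(17),4.24,sqrt( 19),sqrt( 19 ),8.69]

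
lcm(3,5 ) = 15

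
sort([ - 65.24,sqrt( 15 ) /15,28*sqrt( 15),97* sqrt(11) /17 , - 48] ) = [ - 65.24,-48, sqrt(15)/15 , 97  *sqrt( 11)/17,28*sqrt(15) ]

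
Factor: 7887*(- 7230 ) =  - 57023010=- 2^1*3^2*5^1*11^1 * 239^1*241^1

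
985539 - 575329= 410210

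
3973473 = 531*7483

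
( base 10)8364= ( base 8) 20254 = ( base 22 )H64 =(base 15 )2729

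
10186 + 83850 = 94036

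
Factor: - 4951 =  - 4951^1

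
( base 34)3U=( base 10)132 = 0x84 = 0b10000100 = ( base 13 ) A2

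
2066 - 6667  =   - 4601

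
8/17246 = 4/8623 = 0.00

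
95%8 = 7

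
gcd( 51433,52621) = 1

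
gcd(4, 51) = 1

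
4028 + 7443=11471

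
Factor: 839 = 839^1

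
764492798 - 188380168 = 576112630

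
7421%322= 15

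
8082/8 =1010 + 1/4  =  1010.25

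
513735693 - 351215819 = 162519874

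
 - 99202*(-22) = 2182444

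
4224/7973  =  4224/7973 = 0.53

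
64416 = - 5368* (- 12) 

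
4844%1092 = 476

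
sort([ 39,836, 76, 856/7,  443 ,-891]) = [ - 891,39, 76, 856/7,  443, 836]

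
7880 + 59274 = 67154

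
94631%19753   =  15619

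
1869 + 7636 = 9505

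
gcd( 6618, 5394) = 6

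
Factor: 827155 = 5^1*7^1*23633^1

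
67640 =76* 890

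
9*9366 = 84294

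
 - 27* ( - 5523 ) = 149121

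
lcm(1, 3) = 3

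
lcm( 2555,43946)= 219730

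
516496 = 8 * 64562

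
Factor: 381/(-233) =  - 3^1*127^1*233^(- 1 )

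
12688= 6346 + 6342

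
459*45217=20754603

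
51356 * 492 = 25267152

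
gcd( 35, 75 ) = 5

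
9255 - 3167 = 6088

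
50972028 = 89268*571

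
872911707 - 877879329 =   -  4967622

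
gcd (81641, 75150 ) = 1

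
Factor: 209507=23^1 * 9109^1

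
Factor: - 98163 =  - 3^2*13^1*839^1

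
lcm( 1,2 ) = 2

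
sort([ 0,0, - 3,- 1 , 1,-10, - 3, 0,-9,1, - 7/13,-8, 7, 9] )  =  [  -  10, - 9, -8, - 3 ,-3,-1, - 7/13, 0, 0,0,1,1,7, 9 ]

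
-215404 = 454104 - 669508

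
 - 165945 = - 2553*65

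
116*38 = 4408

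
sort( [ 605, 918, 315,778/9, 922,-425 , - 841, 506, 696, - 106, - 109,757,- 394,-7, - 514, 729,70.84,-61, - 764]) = [  -  841,-764 , - 514 , - 425, - 394,-109,  -  106, - 61 ,  -  7,70.84, 778/9, 315, 506, 605, 696,729, 757, 918, 922]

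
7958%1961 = 114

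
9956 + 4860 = 14816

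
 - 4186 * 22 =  - 92092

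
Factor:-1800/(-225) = 8= 2^3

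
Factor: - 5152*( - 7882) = 2^6*7^2*23^1*563^1 = 40608064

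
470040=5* 94008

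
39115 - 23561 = 15554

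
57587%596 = 371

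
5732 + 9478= 15210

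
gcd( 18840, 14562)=6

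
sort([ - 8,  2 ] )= [ - 8, 2]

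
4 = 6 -2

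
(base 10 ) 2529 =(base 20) 669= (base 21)5F9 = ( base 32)2f1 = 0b100111100001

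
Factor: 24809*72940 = 1809568460 = 2^2*5^1*7^1*521^1*24809^1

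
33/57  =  11/19 = 0.58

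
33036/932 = 35+ 104/233 = 35.45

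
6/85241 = 6/85241 = 0.00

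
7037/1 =7037 = 7037.00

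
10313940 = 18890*546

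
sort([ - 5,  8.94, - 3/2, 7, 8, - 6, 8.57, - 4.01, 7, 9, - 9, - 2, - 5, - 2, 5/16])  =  [ - 9 , - 6 ,  -  5, - 5, - 4.01, - 2, - 2, - 3/2, 5/16,7, 7, 8, 8.57, 8.94,9]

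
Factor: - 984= - 2^3*3^1*41^1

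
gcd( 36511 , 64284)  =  1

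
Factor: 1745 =5^1*349^1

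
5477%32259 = 5477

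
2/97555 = 2/97555  =  0.00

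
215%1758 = 215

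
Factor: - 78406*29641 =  - 2324032246 = - 2^1*197^1 * 199^1 * 29641^1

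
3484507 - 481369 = 3003138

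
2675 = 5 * 535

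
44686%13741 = 3463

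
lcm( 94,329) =658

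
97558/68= 48779/34 = 1434.68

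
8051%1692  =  1283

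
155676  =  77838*2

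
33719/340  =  99 +59/340 = 99.17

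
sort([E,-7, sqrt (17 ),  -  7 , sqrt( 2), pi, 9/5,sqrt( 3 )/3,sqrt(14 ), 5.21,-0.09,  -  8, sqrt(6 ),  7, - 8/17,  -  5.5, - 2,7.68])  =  [-8, - 7,  -  7, - 5.5, - 2, - 8/17,-0.09, sqrt(3 ) /3, sqrt(2), 9/5, sqrt(6 ),E,pi,sqrt(14 ),  sqrt ( 17),5.21, 7,7.68 ]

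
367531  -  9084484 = - 8716953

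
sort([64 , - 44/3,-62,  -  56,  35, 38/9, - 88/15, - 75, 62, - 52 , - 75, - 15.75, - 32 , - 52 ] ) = [ - 75, - 75, - 62 , - 56 ,- 52 ,-52, - 32, - 15.75, - 44/3 , - 88/15  ,  38/9,35, 62,64 ] 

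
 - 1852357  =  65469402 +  - 67321759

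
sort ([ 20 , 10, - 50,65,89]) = [ - 50, 10, 20,65,89]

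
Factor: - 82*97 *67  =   - 532918 = - 2^1*41^1*67^1*97^1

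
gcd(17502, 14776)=2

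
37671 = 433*87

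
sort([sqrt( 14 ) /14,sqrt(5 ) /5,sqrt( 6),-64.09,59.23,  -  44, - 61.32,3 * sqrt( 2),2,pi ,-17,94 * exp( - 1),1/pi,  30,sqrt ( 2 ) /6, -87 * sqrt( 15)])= [-87 * sqrt( 15) , - 64.09,-61.32,-44, - 17 , sqrt(2) /6, sqrt( 14) /14, 1/pi,  sqrt( 5 ) /5,2 , sqrt( 6 ),pi,3*sqrt(2), 30, 94*exp( - 1),59.23 ] 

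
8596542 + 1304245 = 9900787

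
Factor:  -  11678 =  - 2^1*5839^1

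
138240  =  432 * 320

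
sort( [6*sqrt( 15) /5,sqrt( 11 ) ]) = [sqrt( 11), 6*sqrt (15 ) /5 ] 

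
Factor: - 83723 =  - 29^1*2887^1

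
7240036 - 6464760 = 775276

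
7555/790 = 1511/158 = 9.56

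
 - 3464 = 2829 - 6293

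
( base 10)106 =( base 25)46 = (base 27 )3p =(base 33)37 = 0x6A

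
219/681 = 73/227 = 0.32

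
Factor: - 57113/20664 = -2^ ( - 3) * 3^(- 2) * 199^1 = -199/72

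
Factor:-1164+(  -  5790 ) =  - 6954 = - 2^1*3^1*19^1*61^1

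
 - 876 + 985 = 109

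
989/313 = 989/313=3.16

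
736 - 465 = 271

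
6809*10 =68090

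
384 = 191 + 193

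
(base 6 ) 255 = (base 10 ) 107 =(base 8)153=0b1101011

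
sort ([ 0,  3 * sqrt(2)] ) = [0,  3*sqrt( 2 ) ]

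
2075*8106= 16819950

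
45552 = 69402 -23850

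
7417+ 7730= 15147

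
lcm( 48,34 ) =816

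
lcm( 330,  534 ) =29370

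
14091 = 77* 183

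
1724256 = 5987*288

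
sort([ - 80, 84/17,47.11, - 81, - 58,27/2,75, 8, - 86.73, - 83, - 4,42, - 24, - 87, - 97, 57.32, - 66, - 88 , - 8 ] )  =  [ - 97, - 88, - 87,  -  86.73,-83, - 81, - 80, - 66 ,-58, - 24,  -  8, - 4, 84/17,8,27/2, 42  ,  47.11, 57.32, 75 ]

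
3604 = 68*53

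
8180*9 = 73620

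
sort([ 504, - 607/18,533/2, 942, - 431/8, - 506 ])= [ - 506,  -  431/8, - 607/18,533/2, 504,942 ] 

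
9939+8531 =18470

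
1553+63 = 1616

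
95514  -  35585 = 59929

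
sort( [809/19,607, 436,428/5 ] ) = [809/19,428/5,436,607 ]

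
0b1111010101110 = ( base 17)1a30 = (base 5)222404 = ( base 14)2C10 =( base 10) 7854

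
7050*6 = 42300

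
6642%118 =34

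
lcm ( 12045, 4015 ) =12045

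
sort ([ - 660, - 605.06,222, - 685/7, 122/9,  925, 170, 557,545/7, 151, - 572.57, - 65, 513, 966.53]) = [-660, - 605.06,- 572.57 , - 685/7, - 65, 122/9,545/7 , 151, 170, 222 , 513,557, 925,966.53 ]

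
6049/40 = 6049/40 = 151.22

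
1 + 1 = 2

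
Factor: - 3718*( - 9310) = 2^2*5^1*7^2 * 11^1*13^2*19^1 = 34614580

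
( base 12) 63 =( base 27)2l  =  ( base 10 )75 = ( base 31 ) 2D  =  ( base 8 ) 113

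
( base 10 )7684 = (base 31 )7ur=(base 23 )EC2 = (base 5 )221214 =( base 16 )1e04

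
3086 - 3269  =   - 183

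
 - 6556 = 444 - 7000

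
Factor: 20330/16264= 2^ ( - 2)* 5^1 = 5/4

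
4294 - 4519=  - 225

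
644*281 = 180964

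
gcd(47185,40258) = 1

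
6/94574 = 3/47287 = 0.00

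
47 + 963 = 1010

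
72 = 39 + 33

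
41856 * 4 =167424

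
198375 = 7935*25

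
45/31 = 45/31 = 1.45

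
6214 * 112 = 695968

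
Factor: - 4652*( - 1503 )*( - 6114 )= -2^3*3^3*167^1*1019^1*1163^1 = -42748818984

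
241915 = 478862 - 236947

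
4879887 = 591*8257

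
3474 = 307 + 3167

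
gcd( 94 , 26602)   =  94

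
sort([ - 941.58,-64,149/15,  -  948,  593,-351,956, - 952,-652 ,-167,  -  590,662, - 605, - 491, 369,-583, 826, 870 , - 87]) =[ - 952,- 948,-941.58  ,  -  652 , - 605 , - 590, - 583, - 491 ,-351,  -  167, - 87, -64,149/15,369,  593  ,  662, 826,870, 956 ] 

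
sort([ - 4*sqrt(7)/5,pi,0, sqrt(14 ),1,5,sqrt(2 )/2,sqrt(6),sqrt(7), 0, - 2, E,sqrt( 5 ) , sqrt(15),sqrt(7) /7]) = [-4 * sqrt(7 ) /5, - 2,0, 0,  sqrt ( 7)/7,sqrt(2 ) /2, 1, sqrt ( 5), sqrt(6 ), sqrt(  7),E,pi, sqrt(14),sqrt(15),5]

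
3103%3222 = 3103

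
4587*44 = 201828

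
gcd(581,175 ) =7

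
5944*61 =362584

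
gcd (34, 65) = 1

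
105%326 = 105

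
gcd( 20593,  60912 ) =1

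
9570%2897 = 879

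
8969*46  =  412574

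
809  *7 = 5663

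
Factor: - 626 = -2^1*313^1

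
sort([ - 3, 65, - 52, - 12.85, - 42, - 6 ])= [ - 52, - 42, - 12.85, - 6,-3,  65] 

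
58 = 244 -186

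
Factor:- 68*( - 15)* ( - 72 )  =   - 2^5*3^3*5^1*17^1 = - 73440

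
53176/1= 53176 =53176.00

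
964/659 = 964/659 = 1.46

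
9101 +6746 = 15847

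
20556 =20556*1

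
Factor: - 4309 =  - 31^1*139^1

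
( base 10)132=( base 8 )204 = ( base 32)44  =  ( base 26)52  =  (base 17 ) 7d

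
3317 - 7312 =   -  3995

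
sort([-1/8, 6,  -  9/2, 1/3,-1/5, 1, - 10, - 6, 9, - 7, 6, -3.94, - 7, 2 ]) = [ - 10, - 7, - 7, - 6, - 9/2,-3.94, - 1/5, - 1/8, 1/3,1,2, 6, 6, 9]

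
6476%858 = 470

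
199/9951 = 199/9951 = 0.02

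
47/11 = 47/11   =  4.27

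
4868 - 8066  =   - 3198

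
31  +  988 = 1019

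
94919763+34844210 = 129763973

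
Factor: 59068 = 2^2*14767^1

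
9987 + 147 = 10134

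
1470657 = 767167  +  703490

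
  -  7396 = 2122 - 9518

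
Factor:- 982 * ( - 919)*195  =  2^1 * 3^1*5^1 *13^1*491^1 * 919^1 = 175979310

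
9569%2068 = 1297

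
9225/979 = 9225/979 = 9.42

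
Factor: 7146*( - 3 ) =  - 21438 = - 2^1 *3^3*397^1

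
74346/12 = 12391/2 = 6195.50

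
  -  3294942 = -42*78451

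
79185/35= 15837/7=2262.43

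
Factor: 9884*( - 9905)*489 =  - 47873598780 = - 2^2*3^1*5^1*7^2* 163^1 * 283^1*353^1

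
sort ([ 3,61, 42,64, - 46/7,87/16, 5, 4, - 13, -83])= [ - 83, - 13,-46/7,3,4,5,87/16,42, 61,64 ]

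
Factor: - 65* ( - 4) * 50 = 2^3*5^3*13^1 = 13000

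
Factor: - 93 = -3^1*31^1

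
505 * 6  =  3030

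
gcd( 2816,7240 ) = 8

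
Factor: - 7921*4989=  - 39517869= -3^1*89^2*1663^1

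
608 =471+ 137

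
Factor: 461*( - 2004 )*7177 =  - 6630428388 =-  2^2*3^1*167^1 * 461^1 * 7177^1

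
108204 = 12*9017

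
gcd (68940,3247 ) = 1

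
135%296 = 135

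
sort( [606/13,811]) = [ 606/13,811]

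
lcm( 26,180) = 2340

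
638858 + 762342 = 1401200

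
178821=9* 19869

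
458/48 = 9 + 13/24 = 9.54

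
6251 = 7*893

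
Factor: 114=2^1*3^1 * 19^1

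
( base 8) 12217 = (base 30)5pd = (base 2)1010010001111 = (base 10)5263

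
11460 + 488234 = 499694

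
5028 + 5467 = 10495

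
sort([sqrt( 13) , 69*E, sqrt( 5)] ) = [ sqrt ( 5),sqrt (13), 69*E ]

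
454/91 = 4  +  90/91 = 4.99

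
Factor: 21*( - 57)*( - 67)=3^2*7^1*19^1*67^1=80199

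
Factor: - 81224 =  - 2^3 * 11^1*13^1*71^1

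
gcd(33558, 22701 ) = 987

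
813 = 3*271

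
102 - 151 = - 49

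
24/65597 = 24/65597 = 0.00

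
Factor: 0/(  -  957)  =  0 = 0^1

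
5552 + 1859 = 7411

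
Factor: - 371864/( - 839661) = 376/849 = 2^3*3^(-1)*47^1*283^(  -  1 )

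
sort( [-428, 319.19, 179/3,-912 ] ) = [-912, - 428 , 179/3,319.19]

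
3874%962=26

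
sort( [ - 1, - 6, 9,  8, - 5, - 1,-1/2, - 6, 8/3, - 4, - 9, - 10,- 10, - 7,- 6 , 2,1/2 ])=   [ - 10,- 10, - 9, - 7, - 6, - 6, -6, - 5, - 4, -1, - 1, - 1/2,1/2,  2, 8/3 , 8, 9 ]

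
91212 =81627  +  9585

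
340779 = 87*3917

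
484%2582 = 484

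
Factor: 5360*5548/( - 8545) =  - 5947456/1709 = -2^6 * 19^1*67^1*73^1*1709^(- 1) 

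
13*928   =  12064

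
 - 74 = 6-80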